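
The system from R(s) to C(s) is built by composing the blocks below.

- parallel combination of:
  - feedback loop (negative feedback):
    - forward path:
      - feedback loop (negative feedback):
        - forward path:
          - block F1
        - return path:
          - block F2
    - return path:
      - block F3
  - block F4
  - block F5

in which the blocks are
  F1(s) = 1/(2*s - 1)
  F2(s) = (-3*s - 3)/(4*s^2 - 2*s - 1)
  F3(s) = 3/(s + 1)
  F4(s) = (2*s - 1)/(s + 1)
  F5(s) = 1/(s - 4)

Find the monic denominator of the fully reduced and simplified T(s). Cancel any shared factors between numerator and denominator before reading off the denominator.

(1) apply the feedback formula to F1, F2, giving (4*s^2 - 2*s - 1)/(8*s^3 - 8*s^2 - 3*s - 2)
(2) apply the feedback formula to [F1/(1+F1*F2)], F3, giving (4*s^3 + 2*s^2 - 3*s - 1)/(8*s^4 + s^2 - 11*s - 5)
(3) parallel reduction of [[F1/(1+F1*F2)]/(1+[F1/(1+F1*F2)]*F3)], F4, F5, giving (16*s^6 - 60*s^5 + 32*s^4 - 55*s^3 + 83*s^2 - 21)/(8*s^6 - 24*s^5 - 31*s^4 - 14*s^3 + 24*s^2 + 59*s + 20)
The result of step 3 is T(s) in lowest terms. Its denominator has leading coefficient 8; dividing the denominator through by 8 makes it monic.

Final answer: s^6 - 3*s^5 - 31*s^4/8 - 7*s^3/4 + 3*s^2 + 59*s/8 + 5/2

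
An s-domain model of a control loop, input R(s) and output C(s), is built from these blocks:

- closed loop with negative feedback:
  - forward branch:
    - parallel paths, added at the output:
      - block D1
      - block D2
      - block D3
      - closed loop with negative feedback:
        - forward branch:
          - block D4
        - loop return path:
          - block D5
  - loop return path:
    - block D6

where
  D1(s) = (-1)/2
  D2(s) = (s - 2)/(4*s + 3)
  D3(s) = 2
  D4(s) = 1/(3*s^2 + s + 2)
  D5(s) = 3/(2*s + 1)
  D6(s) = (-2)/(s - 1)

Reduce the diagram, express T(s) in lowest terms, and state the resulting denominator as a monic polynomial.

First reduce the diagram to T(s).

Step 1. close the feedback loop around D4, D5 gives (2*s + 1)/(6*s^3 + 5*s^2 + 5*s + 5)
Step 2. parallel reduction of D1, D2, D3, [D4/(1+D4*D5)] gives (84*s^4 + 100*s^3 + 111*s^2 + 115*s + 31)/(48*s^4 + 76*s^3 + 70*s^2 + 70*s + 30)
Step 3. feedback reduction of (D1+D2+D3+[D4/(1+D4*D5)]), D6 gives (84*s^5 + 16*s^4 + 11*s^3 + 4*s^2 - 84*s - 31)/(48*s^5 - 140*s^4 - 206*s^3 - 222*s^2 - 270*s - 92)
The result of step 3 is T(s) in lowest terms. Its denominator has leading coefficient 48; dividing the denominator through by 48 makes it monic.

Answer: s^5 - 35*s^4/12 - 103*s^3/24 - 37*s^2/8 - 45*s/8 - 23/12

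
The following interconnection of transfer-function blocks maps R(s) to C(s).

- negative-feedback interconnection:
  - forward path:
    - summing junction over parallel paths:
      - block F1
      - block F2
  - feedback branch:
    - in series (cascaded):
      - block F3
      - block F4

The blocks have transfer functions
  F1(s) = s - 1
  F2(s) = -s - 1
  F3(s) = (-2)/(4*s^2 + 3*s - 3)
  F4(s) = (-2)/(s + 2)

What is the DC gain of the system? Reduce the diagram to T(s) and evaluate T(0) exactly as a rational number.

Step 1 - combine F1, F2 in parallel gives -2
Step 2 - combine F3, F4 in series gives 4/(4*s^3 + 11*s^2 + 3*s - 6)
Step 3 - reduce the feedback loop with forward (F1+F2) and return (F3*F4) gives (-8*s^3 - 22*s^2 - 6*s + 12)/(4*s^3 + 11*s^2 + 3*s - 14)
The step-3 result is T(s). Setting s = 0: T(0) = 12/(-14) = -6/7.

Therefore the answer is -6/7.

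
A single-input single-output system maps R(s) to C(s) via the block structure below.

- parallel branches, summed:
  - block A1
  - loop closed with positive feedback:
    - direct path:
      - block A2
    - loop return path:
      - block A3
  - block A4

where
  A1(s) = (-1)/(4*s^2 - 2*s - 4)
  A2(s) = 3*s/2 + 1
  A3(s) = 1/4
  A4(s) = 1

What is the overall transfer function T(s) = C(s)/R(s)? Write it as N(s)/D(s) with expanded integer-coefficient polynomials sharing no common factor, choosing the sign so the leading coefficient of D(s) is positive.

Step 1 - apply the feedback formula to A2, A3: (-12*s - 8)/(3*s - 6)
Step 2 - reduce the parallel group A1, [A2/(1-A2*A3)], A4 - this is the overall T(s), already in the required normalized form

Therefore the answer is (-36*s^3 - 38*s^2 + 61*s + 62)/(12*s^3 - 30*s^2 + 24).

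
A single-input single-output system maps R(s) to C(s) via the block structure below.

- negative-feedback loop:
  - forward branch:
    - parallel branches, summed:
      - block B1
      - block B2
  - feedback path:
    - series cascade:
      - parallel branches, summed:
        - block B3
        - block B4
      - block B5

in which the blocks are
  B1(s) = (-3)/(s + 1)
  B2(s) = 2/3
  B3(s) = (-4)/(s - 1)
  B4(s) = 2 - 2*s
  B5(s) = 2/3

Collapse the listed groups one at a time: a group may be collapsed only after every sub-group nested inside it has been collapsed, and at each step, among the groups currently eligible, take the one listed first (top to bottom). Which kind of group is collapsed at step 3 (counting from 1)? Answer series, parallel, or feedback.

Step 1. parallel reduction of B1, B2
Step 2. sum the parallel branches B3, B4
Step 3. cascade (B3+B4), B5
Step 4. close the feedback loop around (B1+B2), ((B3+B4)*B5)
Step 3: series.

Therefore the answer is series.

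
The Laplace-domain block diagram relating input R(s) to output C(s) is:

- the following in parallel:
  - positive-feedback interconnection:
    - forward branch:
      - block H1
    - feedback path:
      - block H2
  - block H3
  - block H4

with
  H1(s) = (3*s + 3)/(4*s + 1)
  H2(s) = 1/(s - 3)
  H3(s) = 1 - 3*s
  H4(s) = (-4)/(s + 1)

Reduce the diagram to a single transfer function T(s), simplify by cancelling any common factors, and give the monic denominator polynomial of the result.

Reducing step by step:

Step 1: close the feedback loop around H1, H2: (3*s^2 - 6*s - 9)/(4*s^2 - 14*s - 6)
Step 2: reduce the parallel group [H1/(1-H1*H2)], H3, H4: (-12*s^4 + 37*s^3 + 31*s^2 + 39*s + 9)/(4*s^3 - 10*s^2 - 20*s - 6)
Step 2 gives the fully reduced T(s), with no common factor left to cancel. The denominator's leading coefficient is 4, so divide each of its coefficients by 4 to get the monic form.

Answer: s^3 - 5*s^2/2 - 5*s - 3/2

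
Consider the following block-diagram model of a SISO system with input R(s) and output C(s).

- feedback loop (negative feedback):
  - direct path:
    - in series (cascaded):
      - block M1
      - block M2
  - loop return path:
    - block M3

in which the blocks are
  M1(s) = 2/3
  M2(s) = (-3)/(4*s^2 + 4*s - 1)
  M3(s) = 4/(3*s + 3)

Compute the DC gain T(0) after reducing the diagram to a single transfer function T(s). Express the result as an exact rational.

1. multiply M1, M2 (series) gives (-2)/(4*s^2 + 4*s - 1)
2. apply the feedback formula to (M1*M2), M3 gives (-6*s - 6)/(12*s^3 + 24*s^2 + 9*s - 11)
Step 2 gives the overall T(s). Then T(0) = -6/(-11) = 6/11.

Answer: 6/11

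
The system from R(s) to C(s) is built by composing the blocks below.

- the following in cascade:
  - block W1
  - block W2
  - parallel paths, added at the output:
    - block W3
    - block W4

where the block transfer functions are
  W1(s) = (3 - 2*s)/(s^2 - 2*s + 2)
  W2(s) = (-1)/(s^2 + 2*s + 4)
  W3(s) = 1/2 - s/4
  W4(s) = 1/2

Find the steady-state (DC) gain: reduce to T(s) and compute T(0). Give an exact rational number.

First reduce the diagram to T(s).

Step 1. add W3, W4 (parallel); result 1 - s/4
Step 2. combine W1, W2, (W3+W4) in series; result (-2*s^2 + 11*s - 12)/(4*s^4 + 8*s^2 - 16*s + 32)
DC gain: substitute s = 0 into T(s) from step 2: T(0) = -12/32 = -3/8.

Answer: -3/8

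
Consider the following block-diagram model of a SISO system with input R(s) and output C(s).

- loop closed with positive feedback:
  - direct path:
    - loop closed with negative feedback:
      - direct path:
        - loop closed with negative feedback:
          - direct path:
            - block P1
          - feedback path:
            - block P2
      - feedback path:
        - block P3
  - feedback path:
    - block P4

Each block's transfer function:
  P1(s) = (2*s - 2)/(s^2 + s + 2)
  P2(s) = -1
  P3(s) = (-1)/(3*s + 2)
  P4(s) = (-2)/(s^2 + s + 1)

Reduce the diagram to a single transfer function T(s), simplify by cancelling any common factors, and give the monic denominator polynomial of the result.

(1) close the feedback loop around P1, P2: (2*s - 2)/(s^2 - s + 4)
(2) reduce the feedback loop with forward [P1/(1+P1*P2)] and return P3: (6*s^2 - 2*s - 4)/(3*s^3 - s^2 + 8*s + 10)
(3) apply the feedback formula to [[P1/(1+P1*P2)]/(1+[P1/(1+P1*P2)]*P3)], P4: (6*s^4 + 4*s^3 - 6*s - 4)/(3*s^5 + 2*s^4 + 10*s^3 + 29*s^2 + 14*s + 2)
T(s) is the step-3 result (common factors already cancelled). Leading coefficient of the denominator: 3. Divide through by 3 for the monic polynomial.

Hence the answer: s^5 + 2*s^4/3 + 10*s^3/3 + 29*s^2/3 + 14*s/3 + 2/3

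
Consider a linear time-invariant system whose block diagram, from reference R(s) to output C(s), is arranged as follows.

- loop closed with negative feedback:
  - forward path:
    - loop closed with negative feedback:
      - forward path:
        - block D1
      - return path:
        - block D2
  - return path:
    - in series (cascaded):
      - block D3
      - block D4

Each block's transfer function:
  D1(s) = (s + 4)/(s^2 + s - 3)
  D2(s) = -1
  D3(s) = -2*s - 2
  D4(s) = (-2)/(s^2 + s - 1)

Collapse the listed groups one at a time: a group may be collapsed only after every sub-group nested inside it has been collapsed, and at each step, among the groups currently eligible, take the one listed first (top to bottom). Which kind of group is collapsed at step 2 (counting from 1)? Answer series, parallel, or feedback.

[1] feedback reduction of D1, D2
[2] multiply D3, D4 (series)
[3] reduce the feedback loop with forward [D1/(1+D1*D2)] and return (D3*D4)
Step 2 collapses a series group.

Hence the answer: series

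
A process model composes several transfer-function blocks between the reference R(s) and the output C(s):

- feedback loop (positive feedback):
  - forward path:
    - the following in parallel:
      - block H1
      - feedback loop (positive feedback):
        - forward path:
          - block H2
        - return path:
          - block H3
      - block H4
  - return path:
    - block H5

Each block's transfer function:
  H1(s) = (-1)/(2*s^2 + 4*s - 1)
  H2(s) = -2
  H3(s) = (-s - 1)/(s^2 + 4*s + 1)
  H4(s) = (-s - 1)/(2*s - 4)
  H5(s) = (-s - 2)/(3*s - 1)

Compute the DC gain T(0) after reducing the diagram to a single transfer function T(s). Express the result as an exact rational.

Reducing step by step:

(1) collapse the loop (H2 forward, H3 return) gives (-2*s^2 - 8*s - 2)/(s^2 + 2*s - 1)
(2) add H1, [H2/(1-H2*H3)], H4 (parallel) gives (-10*s^5 - 42*s^4 + 13*s^3 + 137*s^2 + 19*s - 13)/(4*s^5 + 8*s^4 - 22*s^3 - 32*s^2 + 26*s - 4)
(3) reduce the feedback loop with forward (H1+[H2/(1-H2*H3)]+H4) and return H5 gives (-30*s^6 - 116*s^5 + 81*s^4 + 398*s^3 - 80*s^2 - 58*s + 13)/(2*s^6 - 42*s^5 - 145*s^4 + 89*s^3 + 403*s^2 - 13*s - 22)
Step 3 gives the overall T(s). Then T(0) = 13/(-22) = -13/22.

Answer: -13/22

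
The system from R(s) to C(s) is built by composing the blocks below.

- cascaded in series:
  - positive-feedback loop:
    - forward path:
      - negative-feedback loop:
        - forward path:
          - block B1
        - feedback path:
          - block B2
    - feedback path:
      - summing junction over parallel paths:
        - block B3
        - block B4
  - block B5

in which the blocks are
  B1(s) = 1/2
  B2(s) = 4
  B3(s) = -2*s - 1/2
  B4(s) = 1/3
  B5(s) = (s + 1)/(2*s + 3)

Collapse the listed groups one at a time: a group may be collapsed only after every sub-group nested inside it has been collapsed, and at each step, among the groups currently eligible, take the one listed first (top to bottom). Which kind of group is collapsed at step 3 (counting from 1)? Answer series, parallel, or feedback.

Answer: feedback

Working:
Step 1. reduce the feedback loop with forward B1 and return B2
Step 2. add B3, B4 (parallel)
Step 3. close the feedback loop around [B1/(1+B1*B2)], (B3+B4)
Step 4. combine [[B1/(1+B1*B2)]/(1-[B1/(1+B1*B2)]*(B3+B4))], B5 in series
So the answer for step 3 is feedback.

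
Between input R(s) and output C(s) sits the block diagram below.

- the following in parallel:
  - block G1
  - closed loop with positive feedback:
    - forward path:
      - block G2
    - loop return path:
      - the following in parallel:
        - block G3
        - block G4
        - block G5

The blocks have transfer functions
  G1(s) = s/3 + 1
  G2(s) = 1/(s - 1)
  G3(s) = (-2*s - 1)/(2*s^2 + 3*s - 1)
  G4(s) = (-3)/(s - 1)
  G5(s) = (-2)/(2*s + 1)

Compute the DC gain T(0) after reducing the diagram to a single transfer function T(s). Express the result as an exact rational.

Reducing step by step:

Step 1: add G3, G4, G5 (parallel) gives (-20*s^3 - 26*s^2 + 8*s + 2)/(4*s^4 + 4*s^3 - 7*s^2 - 2*s + 1)
Step 2: feedback reduction of G2, (G3+G4+G5) gives (4*s^4 + 4*s^3 - 7*s^2 - 2*s + 1)/(4*s^5 + 9*s^3 + 31*s^2 - 5*s - 3)
Step 3: combine G1, [G2/(1-G2*(G3+G4+G5))] in parallel gives (4*s^6 + 12*s^5 + 21*s^4 + 70*s^3 + 67*s^2 - 24*s - 6)/(12*s^5 + 27*s^3 + 93*s^2 - 15*s - 9)
Step 3 gives the overall T(s). Then T(0) = -6/(-9) = 2/3.

Answer: 2/3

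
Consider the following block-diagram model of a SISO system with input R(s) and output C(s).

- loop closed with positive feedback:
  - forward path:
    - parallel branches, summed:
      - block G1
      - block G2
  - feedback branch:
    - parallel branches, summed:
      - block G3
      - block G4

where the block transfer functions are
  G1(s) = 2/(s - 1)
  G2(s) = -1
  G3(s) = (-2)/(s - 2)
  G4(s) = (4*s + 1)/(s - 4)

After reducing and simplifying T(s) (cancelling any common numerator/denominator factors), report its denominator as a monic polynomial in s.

1. parallel reduction of G1, G2, giving (3 - s)/(s - 1)
2. sum the parallel branches G3, G4, giving (4*s^2 - 9*s + 6)/(s^2 - 6*s + 8)
3. reduce the feedback loop with forward (G1+G2) and return (G3+G4), giving (-s^3 + 9*s^2 - 26*s + 24)/(5*s^3 - 28*s^2 + 47*s - 26)
No further cancellation is possible in the step-3 result, so that is T(s). Its denominator becomes monic after dividing by the leading coefficient 5.

Therefore the answer is s^3 - 28*s^2/5 + 47*s/5 - 26/5.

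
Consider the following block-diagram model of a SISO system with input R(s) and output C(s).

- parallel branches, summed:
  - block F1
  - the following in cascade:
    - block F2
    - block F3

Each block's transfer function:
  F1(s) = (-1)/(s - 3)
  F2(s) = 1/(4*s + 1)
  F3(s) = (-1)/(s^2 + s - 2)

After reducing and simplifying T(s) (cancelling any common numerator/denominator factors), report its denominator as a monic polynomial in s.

Reducing step by step:

1. series reduction of F2, F3 gives (-1)/(4*s^3 + 5*s^2 - 7*s - 2)
2. parallel reduction of F1, (F2*F3) gives (-4*s^3 - 5*s^2 + 6*s + 5)/(4*s^4 - 7*s^3 - 22*s^2 + 19*s + 6)
The result of step 2 is T(s) in lowest terms. Its denominator has leading coefficient 4; dividing the denominator through by 4 makes it monic.

Answer: s^4 - 7*s^3/4 - 11*s^2/2 + 19*s/4 + 3/2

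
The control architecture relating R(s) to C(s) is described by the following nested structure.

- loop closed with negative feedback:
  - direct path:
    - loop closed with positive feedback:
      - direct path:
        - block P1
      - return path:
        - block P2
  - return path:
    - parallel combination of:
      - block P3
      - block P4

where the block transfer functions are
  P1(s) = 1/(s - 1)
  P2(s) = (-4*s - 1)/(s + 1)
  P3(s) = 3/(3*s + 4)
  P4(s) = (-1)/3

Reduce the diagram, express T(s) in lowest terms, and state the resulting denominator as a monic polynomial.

First reduce the diagram to T(s).

Step 1 - feedback reduction of P1, P2 -> (s + 1)/(s^2 + 4*s)
Step 2 - sum the parallel branches P3, P4 -> (5 - 3*s)/(9*s + 12)
Step 3 - collapse the loop ([P1/(1-P1*P2)] forward, (P3+P4) return) -> (9*s^2 + 21*s + 12)/(9*s^3 + 45*s^2 + 50*s + 5)
Step 3 gives the fully reduced T(s), with no common factor left to cancel. The denominator's leading coefficient is 9, so divide each of its coefficients by 9 to get the monic form.

Answer: s^3 + 5*s^2 + 50*s/9 + 5/9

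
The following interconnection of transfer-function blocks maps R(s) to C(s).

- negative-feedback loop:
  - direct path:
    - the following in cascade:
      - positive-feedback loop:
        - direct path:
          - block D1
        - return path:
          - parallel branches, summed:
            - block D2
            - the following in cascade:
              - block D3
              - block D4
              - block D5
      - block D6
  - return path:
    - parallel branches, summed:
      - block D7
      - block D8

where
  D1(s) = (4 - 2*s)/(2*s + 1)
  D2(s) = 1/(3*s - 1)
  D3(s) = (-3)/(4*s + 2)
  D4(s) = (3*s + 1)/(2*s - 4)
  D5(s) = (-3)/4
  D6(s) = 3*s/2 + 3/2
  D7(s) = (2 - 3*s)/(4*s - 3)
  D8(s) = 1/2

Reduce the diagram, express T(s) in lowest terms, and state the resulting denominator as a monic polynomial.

1. multiply D3, D4, D5 (series), giving (27*s + 9)/(32*s^2 - 48*s - 32)
2. reduce the parallel group D2, (D3*D4*D5), giving (113*s^2 - 48*s - 41)/(96*s^3 - 176*s^2 - 48*s + 32)
3. collapse the loop (D1 forward, (D2+(D3*D4*D5)) return), giving (-96*s^3 + 176*s^2 + 48*s - 32)/(96*s^3 + 177*s^2 - 56*s - 49)
4. reduce the series chain [D1/(1-D1*(D2+(D3*D4*D5)))], D6, giving (-144*s^4 + 120*s^3 + 336*s^2 + 24*s - 48)/(96*s^3 + 177*s^2 - 56*s - 49)
5. combine D7, D8 in parallel, giving (1 - 2*s)/(8*s - 6)
6. close the feedback loop around ([D1/(1-D1*(D2+(D3*D4*D5)))]*D6), (D7+D8), giving (-576*s^5 + 912*s^4 + 984*s^3 - 912*s^2 - 264*s + 144)/(144*s^5 + 192*s^4 + 144*s^3 - 611*s^2 + 32*s + 123)
That last expression is T(s), already simplified. Scaling its denominator by 1/144 (the reciprocal of the leading coefficient) yields the monic denominator.

Answer: s^5 + 4*s^4/3 + s^3 - 611*s^2/144 + 2*s/9 + 41/48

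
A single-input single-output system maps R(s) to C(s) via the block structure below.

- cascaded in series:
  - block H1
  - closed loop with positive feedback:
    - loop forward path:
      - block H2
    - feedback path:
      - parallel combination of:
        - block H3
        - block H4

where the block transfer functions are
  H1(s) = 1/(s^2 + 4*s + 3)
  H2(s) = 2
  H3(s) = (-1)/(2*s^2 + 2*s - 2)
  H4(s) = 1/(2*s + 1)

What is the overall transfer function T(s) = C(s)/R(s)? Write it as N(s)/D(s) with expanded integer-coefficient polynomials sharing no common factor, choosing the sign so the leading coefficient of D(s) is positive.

Reducing step by step:

[1] parallel reduction of H3, H4; result (2*s^2 - 3)/(4*s^3 + 6*s^2 - 2*s - 2)
[2] collapse the loop (H2 forward, (H3+H4) return); result (4*s^3 + 6*s^2 - 2*s - 2)/(2*s^3 + s^2 - s + 2)
[3] reduce the series chain H1, [H2/(1-H2*(H3+H4))]; the result is T(s) itself (integer coefficients, no common factor, positive leading denominator coefficient)

Answer: (4*s^3 + 6*s^2 - 2*s - 2)/(2*s^5 + 9*s^4 + 9*s^3 + s^2 + 5*s + 6)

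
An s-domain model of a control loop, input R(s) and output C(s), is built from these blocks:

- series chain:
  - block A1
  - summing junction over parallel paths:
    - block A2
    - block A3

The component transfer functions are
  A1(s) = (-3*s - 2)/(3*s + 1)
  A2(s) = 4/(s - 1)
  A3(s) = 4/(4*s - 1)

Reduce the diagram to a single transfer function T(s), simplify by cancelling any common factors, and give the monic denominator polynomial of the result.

Answer: s^3 - 11*s^2/12 - s/6 + 1/12

Working:
Step 1: sum the parallel branches A2, A3: (20*s - 8)/(4*s^2 - 5*s + 1)
Step 2: cascade A1, (A2+A3): (-60*s^2 - 16*s + 16)/(12*s^3 - 11*s^2 - 2*s + 1)
No further cancellation is possible in the step-2 result, so that is T(s). Its denominator becomes monic after dividing by the leading coefficient 12.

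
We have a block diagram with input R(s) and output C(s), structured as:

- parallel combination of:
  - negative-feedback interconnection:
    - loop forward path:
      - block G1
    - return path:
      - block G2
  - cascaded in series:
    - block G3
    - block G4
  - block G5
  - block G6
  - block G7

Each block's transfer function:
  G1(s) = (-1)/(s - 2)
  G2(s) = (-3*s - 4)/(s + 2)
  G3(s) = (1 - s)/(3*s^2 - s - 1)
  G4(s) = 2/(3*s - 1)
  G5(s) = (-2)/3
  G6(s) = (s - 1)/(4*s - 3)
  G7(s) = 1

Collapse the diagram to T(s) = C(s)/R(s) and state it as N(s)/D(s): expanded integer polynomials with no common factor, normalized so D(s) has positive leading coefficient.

The answer is (63*s^6 - 15*s^5 - 353*s^4 + 331*s^3 + 69*s^2 - 123*s + 18)/(108*s^6 + 171*s^5 - 429*s^4 + 120*s^3 + 81*s^2 - 27*s).

Reasoning:
(1) feedback reduction of G1, G2, giving (-s - 2)/(s^2 + 3*s)
(2) cascade G3, G4, giving (2 - 2*s)/(9*s^3 - 6*s^2 - 2*s + 1)
(3) reduce the parallel group [G1/(1+G1*G2)], (G3*G4), G5, G6, G7, which is the overall transfer function T(s) = C(s)/R(s) in lowest terms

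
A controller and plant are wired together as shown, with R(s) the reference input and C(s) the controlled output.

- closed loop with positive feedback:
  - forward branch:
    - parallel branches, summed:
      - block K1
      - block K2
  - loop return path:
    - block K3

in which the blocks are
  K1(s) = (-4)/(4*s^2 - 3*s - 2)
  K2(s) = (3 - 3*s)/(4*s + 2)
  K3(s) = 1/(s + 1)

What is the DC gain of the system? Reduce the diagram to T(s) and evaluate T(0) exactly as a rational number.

The answer is -7/5.

Reasoning:
(1) reduce the parallel group K1, K2 -> (-12*s^3 + 21*s^2 - 19*s - 14)/(16*s^3 - 4*s^2 - 14*s - 4)
(2) close the feedback loop around (K1+K2), K3 -> (-12*s^4 + 9*s^3 + 2*s^2 - 33*s - 14)/(16*s^4 + 24*s^3 - 39*s^2 + s + 10)
Evaluating the step-2 result (the overall T(s)) at s = 0 gives T(0) = -14/10 = -7/5.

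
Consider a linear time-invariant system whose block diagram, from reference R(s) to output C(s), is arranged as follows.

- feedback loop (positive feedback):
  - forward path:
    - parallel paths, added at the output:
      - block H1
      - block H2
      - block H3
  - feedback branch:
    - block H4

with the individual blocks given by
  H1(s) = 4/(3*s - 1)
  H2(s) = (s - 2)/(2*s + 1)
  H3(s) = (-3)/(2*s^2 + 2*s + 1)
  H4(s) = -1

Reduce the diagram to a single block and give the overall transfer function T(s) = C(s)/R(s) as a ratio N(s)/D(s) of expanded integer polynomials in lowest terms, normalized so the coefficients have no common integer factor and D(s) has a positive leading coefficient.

Step 1. parallel reduction of H1, H2, H3 = (6*s^4 + 8*s^3 - s^2 + 10*s + 9)/(12*s^4 + 14*s^3 + 6*s^2 - s - 1)
Step 2. reduce the feedback loop with forward (H1+H2+H3) and return H4, which is the overall transfer function T(s) = C(s)/R(s) in lowest terms

Answer: (6*s^4 + 8*s^3 - s^2 + 10*s + 9)/(18*s^4 + 22*s^3 + 5*s^2 + 9*s + 8)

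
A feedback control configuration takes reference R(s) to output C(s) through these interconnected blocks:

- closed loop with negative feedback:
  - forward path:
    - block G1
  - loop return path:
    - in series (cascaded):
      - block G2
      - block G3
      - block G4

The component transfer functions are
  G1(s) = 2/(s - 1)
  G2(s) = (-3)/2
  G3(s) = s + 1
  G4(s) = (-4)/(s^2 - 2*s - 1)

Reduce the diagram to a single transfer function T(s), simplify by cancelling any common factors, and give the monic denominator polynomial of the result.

Step 1 - cascade G2, G3, G4, giving (6*s + 6)/(s^2 - 2*s - 1)
Step 2 - feedback reduction of G1, (G2*G3*G4), giving (2*s^2 - 4*s - 2)/(s^3 - 3*s^2 + 13*s + 13)
That last expression is T(s), already simplified, and its denominator is already monic.

Answer: s^3 - 3*s^2 + 13*s + 13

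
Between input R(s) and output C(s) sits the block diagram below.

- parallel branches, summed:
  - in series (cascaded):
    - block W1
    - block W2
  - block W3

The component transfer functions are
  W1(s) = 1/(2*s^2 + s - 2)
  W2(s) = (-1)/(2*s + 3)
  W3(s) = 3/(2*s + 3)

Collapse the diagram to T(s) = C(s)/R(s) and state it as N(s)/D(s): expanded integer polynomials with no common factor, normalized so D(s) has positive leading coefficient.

Step 1 - reduce the series chain W1, W2 = (-1)/(4*s^3 + 8*s^2 - s - 6)
Step 2 - add (W1*W2), W3 (parallel), giving the overall T(s)

Final answer: (6*s^2 + 3*s - 7)/(4*s^3 + 8*s^2 - s - 6)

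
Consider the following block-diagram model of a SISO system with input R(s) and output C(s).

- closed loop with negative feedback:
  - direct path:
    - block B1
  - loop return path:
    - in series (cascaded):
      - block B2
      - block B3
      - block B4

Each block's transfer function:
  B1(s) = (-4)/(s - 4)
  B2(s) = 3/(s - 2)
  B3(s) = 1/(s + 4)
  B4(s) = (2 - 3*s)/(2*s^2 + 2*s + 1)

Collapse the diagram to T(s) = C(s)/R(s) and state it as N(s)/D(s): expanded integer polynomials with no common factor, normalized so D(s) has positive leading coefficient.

Reducing step by step:

1. cascade B2, B3, B4: (6 - 9*s)/(2*s^4 + 6*s^3 - 11*s^2 - 14*s - 8)
2. feedback reduction of B1, (B2*B3*B4); the result is T(s) itself (integer coefficients, no common factor, positive leading denominator coefficient)

Answer: (-8*s^4 - 24*s^3 + 44*s^2 + 56*s + 32)/(2*s^5 - 2*s^4 - 35*s^3 + 30*s^2 + 84*s + 8)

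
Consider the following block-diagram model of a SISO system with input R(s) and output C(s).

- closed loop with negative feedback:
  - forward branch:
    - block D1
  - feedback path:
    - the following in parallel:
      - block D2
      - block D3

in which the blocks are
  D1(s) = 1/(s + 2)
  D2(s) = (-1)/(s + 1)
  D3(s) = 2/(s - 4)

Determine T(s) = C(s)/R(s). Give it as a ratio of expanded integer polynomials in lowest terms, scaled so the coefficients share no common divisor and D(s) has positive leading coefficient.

(1) parallel reduction of D2, D3 -> (s + 6)/(s^2 - 3*s - 4)
(2) feedback reduction of D1, (D2+D3): this yields T(s), and no further normalization is needed

Answer: (s^2 - 3*s - 4)/(s^3 - s^2 - 9*s - 2)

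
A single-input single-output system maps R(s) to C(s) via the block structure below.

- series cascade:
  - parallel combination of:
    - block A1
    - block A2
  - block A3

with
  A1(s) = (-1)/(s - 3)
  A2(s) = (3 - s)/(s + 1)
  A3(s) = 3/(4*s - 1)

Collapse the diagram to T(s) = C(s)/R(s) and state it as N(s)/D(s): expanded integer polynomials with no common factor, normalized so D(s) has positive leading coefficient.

Reducing step by step:

Step 1: parallel reduction of A1, A2: (-s^2 + 5*s - 10)/(s^2 - 2*s - 3)
Step 2: reduce the series chain (A1+A2), A3: this yields T(s), and no further normalization is needed

Answer: (-3*s^2 + 15*s - 30)/(4*s^3 - 9*s^2 - 10*s + 3)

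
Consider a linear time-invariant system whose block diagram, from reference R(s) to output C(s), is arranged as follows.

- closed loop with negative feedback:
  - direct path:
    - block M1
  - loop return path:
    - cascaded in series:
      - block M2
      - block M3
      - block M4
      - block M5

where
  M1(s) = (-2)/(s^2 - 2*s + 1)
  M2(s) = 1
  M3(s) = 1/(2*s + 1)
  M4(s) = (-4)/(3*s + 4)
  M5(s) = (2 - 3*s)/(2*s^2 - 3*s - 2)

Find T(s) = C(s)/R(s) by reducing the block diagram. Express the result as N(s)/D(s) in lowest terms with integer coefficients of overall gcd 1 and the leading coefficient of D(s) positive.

1. combine M2, M3, M4, M5 in series gives (12*s - 8)/(12*s^4 + 4*s^3 - 37*s^2 - 34*s - 8)
2. collapse the loop (M1 forward, (M2*M3*M4*M5) return): this yields T(s), and no further normalization is needed

Final answer: (-24*s^4 - 8*s^3 + 74*s^2 + 68*s + 16)/(12*s^6 - 20*s^5 - 33*s^4 + 44*s^3 + 23*s^2 - 42*s + 8)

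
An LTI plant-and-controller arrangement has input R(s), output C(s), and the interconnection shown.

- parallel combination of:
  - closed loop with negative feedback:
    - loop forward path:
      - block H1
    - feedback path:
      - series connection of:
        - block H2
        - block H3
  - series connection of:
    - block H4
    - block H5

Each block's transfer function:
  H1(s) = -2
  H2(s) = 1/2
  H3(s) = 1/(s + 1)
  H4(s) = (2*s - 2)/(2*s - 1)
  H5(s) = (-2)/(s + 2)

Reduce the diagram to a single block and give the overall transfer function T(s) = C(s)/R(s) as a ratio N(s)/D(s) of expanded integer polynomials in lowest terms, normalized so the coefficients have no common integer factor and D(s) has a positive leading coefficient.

First reduce the diagram to T(s).

(1) series reduction of H2, H3, giving 1/(2*s + 2)
(2) feedback reduction of H1, (H2*H3), giving (-2*s - 2)/s
(3) cascade H4, H5, giving (4 - 4*s)/(2*s^2 + 3*s - 2)
(4) parallel reduction of [H1/(1+H1*(H2*H3))], (H4*H5), which is the overall transfer function T(s) = C(s)/R(s) in lowest terms

Answer: (-4*s^3 - 14*s^2 + 2*s + 4)/(2*s^3 + 3*s^2 - 2*s)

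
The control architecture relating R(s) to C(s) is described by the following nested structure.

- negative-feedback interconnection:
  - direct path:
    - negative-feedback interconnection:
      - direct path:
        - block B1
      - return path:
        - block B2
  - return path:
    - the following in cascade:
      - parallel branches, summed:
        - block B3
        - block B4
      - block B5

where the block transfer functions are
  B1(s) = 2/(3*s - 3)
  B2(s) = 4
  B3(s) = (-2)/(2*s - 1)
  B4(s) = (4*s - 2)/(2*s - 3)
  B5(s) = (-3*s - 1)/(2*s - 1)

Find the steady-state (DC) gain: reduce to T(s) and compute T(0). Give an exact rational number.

Answer: 6/31

Working:
Step 1. apply the feedback formula to B1, B2: 2/(3*s + 5)
Step 2. add B3, B4 (parallel): (8*s^2 - 12*s + 8)/(4*s^2 - 8*s + 3)
Step 3. series reduction of (B3+B4), B5: (-24*s^3 + 28*s^2 - 12*s - 8)/(8*s^3 - 20*s^2 + 14*s - 3)
Step 4. apply the feedback formula to [B1/(1+B1*B2)], ((B3+B4)*B5): (16*s^3 - 40*s^2 + 28*s - 6)/(24*s^4 - 68*s^3 - 2*s^2 + 37*s - 31)
The step-4 result is T(s). Setting s = 0: T(0) = -6/(-31) = 6/31.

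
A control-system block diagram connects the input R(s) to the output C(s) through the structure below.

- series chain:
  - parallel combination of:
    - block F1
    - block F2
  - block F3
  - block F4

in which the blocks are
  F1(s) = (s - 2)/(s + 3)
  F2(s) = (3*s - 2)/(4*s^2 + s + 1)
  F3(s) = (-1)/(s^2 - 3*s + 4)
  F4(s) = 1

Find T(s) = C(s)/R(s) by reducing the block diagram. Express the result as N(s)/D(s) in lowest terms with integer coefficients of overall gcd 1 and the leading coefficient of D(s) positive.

First reduce the diagram to T(s).

Step 1. add F1, F2 (parallel) = (4*s^3 - 4*s^2 + 6*s - 8)/(4*s^3 + 13*s^2 + 4*s + 3)
Step 2. series reduction of (F1+F2), F3, F4 - this is the overall T(s), already in the required normalized form

Answer: (-4*s^3 + 4*s^2 - 6*s + 8)/(4*s^5 + s^4 - 19*s^3 + 43*s^2 + 7*s + 12)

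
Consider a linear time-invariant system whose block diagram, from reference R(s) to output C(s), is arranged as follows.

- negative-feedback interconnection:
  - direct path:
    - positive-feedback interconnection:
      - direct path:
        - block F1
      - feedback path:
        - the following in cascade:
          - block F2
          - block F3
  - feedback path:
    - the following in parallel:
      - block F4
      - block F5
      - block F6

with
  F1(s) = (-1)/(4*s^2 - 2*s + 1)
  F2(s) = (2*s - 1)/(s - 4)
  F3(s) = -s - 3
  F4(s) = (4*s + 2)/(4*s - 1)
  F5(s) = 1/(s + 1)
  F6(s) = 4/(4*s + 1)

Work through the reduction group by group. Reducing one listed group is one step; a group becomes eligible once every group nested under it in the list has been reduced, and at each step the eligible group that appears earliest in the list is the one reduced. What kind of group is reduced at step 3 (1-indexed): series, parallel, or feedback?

Reducing step by step:

1. multiply F2, F3 (series)
2. collapse the loop (F1 forward, (F2*F3) return)
3. reduce the parallel group F4, F5, F6
4. feedback reduction of [F1/(1-F1*(F2*F3))], (F4+F5+F6)
The group at step 3 is a parallel group.

Answer: parallel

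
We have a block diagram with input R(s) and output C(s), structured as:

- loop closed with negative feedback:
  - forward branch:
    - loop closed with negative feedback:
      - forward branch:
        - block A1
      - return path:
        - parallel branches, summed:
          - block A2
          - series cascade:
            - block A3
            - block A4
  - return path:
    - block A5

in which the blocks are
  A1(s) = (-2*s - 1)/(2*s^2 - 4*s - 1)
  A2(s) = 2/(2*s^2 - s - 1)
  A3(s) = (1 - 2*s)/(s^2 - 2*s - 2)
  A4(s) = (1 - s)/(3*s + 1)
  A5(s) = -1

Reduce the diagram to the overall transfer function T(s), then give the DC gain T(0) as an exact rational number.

The answer is -2/5.

Reasoning:
Step 1. reduce the series chain A3, A4 = (2*s^2 - 3*s + 1)/(3*s^3 - 5*s^2 - 8*s - 2)
Step 2. reduce the parallel group A2, (A3*A4) = (4*s^4 - 2*s^3 - 7*s^2 - 14*s - 5)/(6*s^5 - 13*s^4 - 14*s^3 + 9*s^2 + 10*s + 2)
Step 3. feedback reduction of A1, (A2+(A3*A4)) = (-6*s^5 + 13*s^4 + 14*s^3 - 9*s^2 - 10*s - 2)/(6*s^6 - 28*s^5 + 19*s^4 + 34*s^3 - 10*s^2 + 3)
Step 4. close the feedback loop around [A1/(1+A1*(A2+(A3*A4)))], A5 = (-6*s^5 + 13*s^4 + 14*s^3 - 9*s^2 - 10*s - 2)/(6*s^6 - 22*s^5 + 6*s^4 + 20*s^3 - s^2 + 10*s + 5)
That last expression is T(s); at s = 0 only the constant terms survive, so T(0) = -2/5.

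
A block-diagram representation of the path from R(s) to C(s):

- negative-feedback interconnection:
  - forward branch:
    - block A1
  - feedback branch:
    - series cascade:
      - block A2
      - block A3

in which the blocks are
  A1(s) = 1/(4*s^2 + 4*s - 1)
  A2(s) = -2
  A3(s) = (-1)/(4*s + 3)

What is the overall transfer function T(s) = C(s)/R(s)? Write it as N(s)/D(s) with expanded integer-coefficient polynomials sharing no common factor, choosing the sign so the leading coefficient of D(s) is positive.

The answer is (4*s + 3)/(16*s^3 + 28*s^2 + 8*s - 1).

Reasoning:
(1) multiply A2, A3 (series): 2/(4*s + 3)
(2) close the feedback loop around A1, (A2*A3), giving the overall T(s)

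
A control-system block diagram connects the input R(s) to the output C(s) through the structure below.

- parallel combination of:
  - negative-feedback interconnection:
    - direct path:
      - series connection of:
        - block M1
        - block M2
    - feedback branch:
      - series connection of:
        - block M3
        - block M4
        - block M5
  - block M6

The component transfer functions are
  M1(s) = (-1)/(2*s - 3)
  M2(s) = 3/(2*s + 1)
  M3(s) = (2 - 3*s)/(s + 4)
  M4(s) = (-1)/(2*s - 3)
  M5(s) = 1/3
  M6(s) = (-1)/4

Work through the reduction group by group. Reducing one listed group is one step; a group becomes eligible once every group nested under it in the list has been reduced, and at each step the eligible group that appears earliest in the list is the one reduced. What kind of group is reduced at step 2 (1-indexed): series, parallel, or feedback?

Reducing step by step:

Step 1: reduce the series chain M1, M2
Step 2: reduce the series chain M3, M4, M5
Step 3: close the feedback loop around (M1*M2), (M3*M4*M5)
Step 4: add [(M1*M2)/(1+(M1*M2)*(M3*M4*M5))], M6 (parallel)
Step 2 collapses a series group.

Answer: series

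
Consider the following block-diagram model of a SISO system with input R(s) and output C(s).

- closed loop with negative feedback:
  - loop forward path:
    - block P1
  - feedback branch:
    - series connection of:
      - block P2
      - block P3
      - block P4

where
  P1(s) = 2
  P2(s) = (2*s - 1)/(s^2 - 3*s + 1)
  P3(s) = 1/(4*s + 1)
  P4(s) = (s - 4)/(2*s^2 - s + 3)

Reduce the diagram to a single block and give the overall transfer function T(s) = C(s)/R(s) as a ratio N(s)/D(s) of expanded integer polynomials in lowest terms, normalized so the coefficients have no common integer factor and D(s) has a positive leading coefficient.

1. series reduction of P2, P3, P4: (2*s^2 - 9*s + 4)/(8*s^5 - 26*s^4 + 25*s^3 - 32*s^2 + 2*s + 3)
2. close the feedback loop around P1, (P2*P3*P4) - this is the overall T(s), already in the required normalized form

Hence the answer: (16*s^5 - 52*s^4 + 50*s^3 - 64*s^2 + 4*s + 6)/(8*s^5 - 26*s^4 + 25*s^3 - 28*s^2 - 16*s + 11)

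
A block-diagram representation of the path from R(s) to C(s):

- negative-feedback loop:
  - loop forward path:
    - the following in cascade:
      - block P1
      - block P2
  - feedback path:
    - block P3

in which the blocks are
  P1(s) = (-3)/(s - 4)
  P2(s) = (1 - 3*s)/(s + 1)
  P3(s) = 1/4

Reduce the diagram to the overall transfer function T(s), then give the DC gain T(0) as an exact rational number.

Step 1 - cascade P1, P2 gives (9*s - 3)/(s^2 - 3*s - 4)
Step 2 - collapse the loop ((P1*P2) forward, P3 return) gives (36*s - 12)/(4*s^2 - 3*s - 19)
DC gain: substitute s = 0 into T(s) from step 2: T(0) = -12/(-19) = 12/19.

Hence the answer: 12/19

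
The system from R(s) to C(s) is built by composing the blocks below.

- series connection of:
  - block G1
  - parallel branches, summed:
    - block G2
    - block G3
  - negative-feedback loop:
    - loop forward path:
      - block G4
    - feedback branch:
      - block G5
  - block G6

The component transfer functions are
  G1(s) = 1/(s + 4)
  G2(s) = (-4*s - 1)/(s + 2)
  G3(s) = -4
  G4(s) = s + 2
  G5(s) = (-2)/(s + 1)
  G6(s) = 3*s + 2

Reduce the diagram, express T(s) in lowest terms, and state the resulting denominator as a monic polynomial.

[1] combine G2, G3 in parallel = (-8*s - 9)/(s + 2)
[2] collapse the loop (G4 forward, G5 return) = (-s^2 - 3*s - 2)/(s + 3)
[3] cascade G1, (G2+G3), [G4/(1+G4*G5)], G6 = (24*s^3 + 67*s^2 + 61*s + 18)/(s^2 + 7*s + 12)
That last expression is T(s), already simplified, and its denominator is already monic.

Therefore the answer is s^2 + 7*s + 12.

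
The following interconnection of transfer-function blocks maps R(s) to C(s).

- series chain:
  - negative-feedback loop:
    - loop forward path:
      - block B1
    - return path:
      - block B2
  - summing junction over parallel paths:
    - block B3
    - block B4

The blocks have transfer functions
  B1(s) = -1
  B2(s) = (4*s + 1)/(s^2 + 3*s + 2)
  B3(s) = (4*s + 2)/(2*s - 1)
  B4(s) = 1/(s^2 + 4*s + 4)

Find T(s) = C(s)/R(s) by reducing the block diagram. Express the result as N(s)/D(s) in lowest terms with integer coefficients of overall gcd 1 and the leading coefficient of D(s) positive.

Reducing step by step:

Step 1. collapse the loop (B1 forward, B2 return) -> (-s^2 - 3*s - 2)/(s^2 - s + 1)
Step 2. reduce the parallel group B3, B4 -> (4*s^3 + 18*s^2 + 26*s + 7)/(2*s^3 + 7*s^2 + 4*s - 4)
Step 3. multiply [B1/(1+B1*B2)], (B3+B4) (series): this yields T(s), and no further normalization is needed

Answer: (-4*s^4 - 22*s^3 - 44*s^2 - 33*s - 7)/(2*s^4 + s^3 - 3*s^2 + 5*s - 2)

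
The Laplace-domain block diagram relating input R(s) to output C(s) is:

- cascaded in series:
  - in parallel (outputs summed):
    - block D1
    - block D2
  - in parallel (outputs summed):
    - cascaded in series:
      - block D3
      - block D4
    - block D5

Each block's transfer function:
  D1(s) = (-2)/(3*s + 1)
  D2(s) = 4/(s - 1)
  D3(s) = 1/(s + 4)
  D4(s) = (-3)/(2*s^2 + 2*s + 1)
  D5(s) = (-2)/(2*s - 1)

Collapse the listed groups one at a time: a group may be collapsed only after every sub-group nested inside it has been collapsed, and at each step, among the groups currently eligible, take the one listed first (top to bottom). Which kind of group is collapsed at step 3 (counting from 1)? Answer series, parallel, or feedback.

Step 1 - parallel reduction of D1, D2
Step 2 - cascade D3, D4
Step 3 - add (D3*D4), D5 (parallel)
Step 4 - multiply (D1+D2), ((D3*D4)+D5) (series)
So the answer for step 3 is parallel.

Final answer: parallel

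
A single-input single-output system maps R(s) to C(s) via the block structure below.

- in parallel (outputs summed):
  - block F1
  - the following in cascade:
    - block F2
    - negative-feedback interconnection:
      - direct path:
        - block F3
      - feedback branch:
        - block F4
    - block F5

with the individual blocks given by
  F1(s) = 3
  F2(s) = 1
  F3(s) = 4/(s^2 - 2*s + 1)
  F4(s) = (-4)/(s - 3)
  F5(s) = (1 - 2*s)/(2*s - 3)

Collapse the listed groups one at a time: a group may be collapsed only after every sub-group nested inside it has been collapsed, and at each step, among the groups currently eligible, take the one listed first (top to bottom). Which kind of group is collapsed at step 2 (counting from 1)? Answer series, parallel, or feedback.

Step 1: feedback reduction of F3, F4
Step 2: cascade F2, [F3/(1+F3*F4)], F5
Step 3: sum the parallel branches F1, (F2*[F3/(1+F3*F4)]*F5)
At step 2 the group reduced is series.

Therefore the answer is series.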